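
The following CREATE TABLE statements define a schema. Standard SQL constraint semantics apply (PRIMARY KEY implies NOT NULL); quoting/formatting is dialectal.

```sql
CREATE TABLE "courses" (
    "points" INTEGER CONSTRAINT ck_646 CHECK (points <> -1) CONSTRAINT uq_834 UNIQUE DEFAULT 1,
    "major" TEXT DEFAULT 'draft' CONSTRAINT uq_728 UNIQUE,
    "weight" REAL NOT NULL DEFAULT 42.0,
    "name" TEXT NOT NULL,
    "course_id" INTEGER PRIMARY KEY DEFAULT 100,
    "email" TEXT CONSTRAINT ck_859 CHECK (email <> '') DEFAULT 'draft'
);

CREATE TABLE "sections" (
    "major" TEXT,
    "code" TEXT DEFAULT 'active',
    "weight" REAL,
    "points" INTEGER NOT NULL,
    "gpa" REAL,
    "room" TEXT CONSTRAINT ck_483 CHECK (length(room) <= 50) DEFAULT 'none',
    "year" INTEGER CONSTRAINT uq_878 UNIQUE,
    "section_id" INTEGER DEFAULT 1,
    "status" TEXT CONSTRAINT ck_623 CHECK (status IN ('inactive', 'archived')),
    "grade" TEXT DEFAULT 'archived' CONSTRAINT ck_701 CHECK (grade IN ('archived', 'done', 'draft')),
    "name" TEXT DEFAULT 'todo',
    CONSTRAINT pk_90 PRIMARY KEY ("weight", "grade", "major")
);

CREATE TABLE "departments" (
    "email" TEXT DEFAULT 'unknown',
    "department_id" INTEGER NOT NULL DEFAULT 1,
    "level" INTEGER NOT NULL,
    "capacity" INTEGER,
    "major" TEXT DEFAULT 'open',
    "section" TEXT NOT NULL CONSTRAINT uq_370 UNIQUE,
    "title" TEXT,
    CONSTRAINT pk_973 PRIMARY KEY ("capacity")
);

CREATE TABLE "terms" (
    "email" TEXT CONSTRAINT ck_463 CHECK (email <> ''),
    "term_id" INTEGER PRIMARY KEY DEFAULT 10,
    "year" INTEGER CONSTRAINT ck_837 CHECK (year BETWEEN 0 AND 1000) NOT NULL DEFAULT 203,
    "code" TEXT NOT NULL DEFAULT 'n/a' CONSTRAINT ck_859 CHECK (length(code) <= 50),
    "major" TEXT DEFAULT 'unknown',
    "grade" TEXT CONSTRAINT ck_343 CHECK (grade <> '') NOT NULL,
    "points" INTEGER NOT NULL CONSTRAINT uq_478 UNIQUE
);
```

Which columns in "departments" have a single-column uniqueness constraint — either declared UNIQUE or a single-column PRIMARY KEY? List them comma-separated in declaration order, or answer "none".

capacity, section

- email: no UNIQUE or single-column PK constraint.
- department_id: no UNIQUE or single-column PK constraint.
- level: no UNIQUE or single-column PK constraint.
- capacity: single-column PRIMARY KEY → unique.
- major: no UNIQUE or single-column PK constraint.
- section: declared UNIQUE → unique.
- title: no UNIQUE or single-column PK constraint.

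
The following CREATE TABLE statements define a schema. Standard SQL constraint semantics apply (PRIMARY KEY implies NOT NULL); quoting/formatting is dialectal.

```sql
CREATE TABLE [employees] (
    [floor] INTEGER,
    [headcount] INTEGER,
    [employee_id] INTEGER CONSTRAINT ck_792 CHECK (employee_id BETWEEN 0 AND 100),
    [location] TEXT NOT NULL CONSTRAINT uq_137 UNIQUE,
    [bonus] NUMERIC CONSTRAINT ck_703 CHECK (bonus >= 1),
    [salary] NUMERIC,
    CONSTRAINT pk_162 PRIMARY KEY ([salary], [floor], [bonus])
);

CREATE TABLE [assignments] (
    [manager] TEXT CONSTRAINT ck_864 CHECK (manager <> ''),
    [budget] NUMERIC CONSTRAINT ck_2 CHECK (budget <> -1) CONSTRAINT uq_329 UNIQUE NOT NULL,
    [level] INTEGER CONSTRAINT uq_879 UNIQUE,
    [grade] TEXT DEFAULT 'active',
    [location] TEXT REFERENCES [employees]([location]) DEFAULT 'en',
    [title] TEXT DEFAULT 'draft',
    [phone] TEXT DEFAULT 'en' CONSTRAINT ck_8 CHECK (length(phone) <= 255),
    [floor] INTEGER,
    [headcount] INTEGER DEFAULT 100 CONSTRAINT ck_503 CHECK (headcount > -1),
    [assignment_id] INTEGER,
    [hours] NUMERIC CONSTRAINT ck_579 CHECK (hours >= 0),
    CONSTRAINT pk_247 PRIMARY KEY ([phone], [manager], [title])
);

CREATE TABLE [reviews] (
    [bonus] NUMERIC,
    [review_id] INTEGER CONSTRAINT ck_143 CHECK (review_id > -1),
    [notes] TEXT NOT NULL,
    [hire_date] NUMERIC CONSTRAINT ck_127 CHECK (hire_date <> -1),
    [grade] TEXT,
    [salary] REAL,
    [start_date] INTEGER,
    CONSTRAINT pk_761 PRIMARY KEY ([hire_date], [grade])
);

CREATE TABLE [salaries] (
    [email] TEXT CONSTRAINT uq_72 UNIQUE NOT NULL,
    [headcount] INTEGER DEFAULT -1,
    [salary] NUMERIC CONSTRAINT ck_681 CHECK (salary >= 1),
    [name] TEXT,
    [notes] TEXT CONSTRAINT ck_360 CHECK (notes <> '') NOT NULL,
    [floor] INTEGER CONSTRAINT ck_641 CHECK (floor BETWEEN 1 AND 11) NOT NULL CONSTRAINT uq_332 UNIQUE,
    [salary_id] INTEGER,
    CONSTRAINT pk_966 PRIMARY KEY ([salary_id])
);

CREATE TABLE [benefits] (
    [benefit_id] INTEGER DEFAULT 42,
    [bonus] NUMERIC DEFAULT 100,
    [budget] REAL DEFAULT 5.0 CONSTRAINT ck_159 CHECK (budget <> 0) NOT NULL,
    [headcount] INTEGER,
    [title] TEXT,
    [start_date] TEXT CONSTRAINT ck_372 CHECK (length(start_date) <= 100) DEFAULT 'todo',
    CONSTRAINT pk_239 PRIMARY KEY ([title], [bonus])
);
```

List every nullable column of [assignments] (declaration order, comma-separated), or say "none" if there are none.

- manager: part of the PRIMARY KEY, which implies NOT NULL → not nullable.
- budget: declared NOT NULL → not nullable.
- level: UNIQUE does not imply NOT NULL → nullable.
- grade: DEFAULT only fills an omitted column; an explicit NULL is still allowed → nullable.
- location: a foreign key column may be NULL unless separately constrained → nullable.
- title: part of the PRIMARY KEY, which implies NOT NULL → not nullable.
- phone: part of the PRIMARY KEY, which implies NOT NULL → not nullable.
- floor: no NOT NULL constraint applies → nullable.
- headcount: CHECK does not forbid NULL (a CHECK constraint passes when its expression is NULL) → nullable.
- assignment_id: no NOT NULL constraint applies → nullable.
- hours: CHECK does not forbid NULL (a CHECK constraint passes when its expression is NULL) → nullable.

level, grade, location, floor, headcount, assignment_id, hours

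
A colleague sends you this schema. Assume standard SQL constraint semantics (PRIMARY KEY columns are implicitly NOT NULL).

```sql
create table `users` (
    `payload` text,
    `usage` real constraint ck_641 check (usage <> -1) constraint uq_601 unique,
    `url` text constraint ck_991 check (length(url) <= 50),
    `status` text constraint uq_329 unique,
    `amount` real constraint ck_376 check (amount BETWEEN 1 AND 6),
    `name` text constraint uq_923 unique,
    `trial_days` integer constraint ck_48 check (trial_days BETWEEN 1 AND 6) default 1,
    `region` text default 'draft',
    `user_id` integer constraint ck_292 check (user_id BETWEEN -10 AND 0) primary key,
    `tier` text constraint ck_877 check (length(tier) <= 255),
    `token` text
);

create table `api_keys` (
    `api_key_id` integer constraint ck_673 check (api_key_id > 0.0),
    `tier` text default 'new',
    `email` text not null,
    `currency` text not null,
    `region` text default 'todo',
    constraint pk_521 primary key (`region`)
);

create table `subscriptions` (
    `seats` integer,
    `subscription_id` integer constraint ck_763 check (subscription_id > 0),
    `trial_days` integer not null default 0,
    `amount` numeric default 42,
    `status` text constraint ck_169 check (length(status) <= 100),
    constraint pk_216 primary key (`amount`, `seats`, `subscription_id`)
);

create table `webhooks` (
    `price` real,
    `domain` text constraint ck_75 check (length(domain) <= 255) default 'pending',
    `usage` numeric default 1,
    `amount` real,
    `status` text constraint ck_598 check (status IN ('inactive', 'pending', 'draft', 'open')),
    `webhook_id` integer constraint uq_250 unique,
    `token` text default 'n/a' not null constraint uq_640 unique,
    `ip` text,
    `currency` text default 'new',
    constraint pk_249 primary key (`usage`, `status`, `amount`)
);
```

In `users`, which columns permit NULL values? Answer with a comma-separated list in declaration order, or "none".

payload, usage, url, status, amount, name, trial_days, region, tier, token

- payload: no NOT NULL constraint applies → nullable.
- usage: CHECK does not forbid NULL (a CHECK constraint passes when its expression is NULL) → nullable.
- url: CHECK does not forbid NULL (a CHECK constraint passes when its expression is NULL) → nullable.
- status: UNIQUE does not imply NOT NULL → nullable.
- amount: CHECK does not forbid NULL (a CHECK constraint passes when its expression is NULL) → nullable.
- name: UNIQUE does not imply NOT NULL → nullable.
- trial_days: CHECK does not forbid NULL (a CHECK constraint passes when its expression is NULL) → nullable.
- region: DEFAULT only fills an omitted column; an explicit NULL is still allowed → nullable.
- user_id: part of the PRIMARY KEY, which implies NOT NULL → not nullable.
- tier: CHECK does not forbid NULL (a CHECK constraint passes when its expression is NULL) → nullable.
- token: no NOT NULL constraint applies → nullable.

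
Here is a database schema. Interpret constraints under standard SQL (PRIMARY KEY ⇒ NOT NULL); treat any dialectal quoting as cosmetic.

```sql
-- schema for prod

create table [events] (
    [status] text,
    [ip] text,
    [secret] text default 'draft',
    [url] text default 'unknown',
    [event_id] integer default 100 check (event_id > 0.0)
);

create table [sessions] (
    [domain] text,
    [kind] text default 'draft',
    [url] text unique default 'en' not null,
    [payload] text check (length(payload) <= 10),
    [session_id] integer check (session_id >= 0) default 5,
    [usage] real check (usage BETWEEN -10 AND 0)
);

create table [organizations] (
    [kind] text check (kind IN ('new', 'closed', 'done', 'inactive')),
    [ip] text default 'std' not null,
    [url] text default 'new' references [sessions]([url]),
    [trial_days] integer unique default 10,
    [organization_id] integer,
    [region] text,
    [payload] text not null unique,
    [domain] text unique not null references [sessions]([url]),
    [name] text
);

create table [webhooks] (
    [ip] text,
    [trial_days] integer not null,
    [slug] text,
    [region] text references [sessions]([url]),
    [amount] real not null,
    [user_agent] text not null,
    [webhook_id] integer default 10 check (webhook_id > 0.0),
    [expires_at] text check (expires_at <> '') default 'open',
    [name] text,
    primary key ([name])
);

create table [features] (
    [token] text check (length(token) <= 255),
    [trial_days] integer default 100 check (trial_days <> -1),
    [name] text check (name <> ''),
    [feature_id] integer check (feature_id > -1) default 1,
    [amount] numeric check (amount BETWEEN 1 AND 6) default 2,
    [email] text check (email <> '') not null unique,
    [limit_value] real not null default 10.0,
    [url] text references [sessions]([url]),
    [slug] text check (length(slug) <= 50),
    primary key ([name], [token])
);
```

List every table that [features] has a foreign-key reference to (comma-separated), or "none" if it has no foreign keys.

- url REFERENCES sessions(url).

sessions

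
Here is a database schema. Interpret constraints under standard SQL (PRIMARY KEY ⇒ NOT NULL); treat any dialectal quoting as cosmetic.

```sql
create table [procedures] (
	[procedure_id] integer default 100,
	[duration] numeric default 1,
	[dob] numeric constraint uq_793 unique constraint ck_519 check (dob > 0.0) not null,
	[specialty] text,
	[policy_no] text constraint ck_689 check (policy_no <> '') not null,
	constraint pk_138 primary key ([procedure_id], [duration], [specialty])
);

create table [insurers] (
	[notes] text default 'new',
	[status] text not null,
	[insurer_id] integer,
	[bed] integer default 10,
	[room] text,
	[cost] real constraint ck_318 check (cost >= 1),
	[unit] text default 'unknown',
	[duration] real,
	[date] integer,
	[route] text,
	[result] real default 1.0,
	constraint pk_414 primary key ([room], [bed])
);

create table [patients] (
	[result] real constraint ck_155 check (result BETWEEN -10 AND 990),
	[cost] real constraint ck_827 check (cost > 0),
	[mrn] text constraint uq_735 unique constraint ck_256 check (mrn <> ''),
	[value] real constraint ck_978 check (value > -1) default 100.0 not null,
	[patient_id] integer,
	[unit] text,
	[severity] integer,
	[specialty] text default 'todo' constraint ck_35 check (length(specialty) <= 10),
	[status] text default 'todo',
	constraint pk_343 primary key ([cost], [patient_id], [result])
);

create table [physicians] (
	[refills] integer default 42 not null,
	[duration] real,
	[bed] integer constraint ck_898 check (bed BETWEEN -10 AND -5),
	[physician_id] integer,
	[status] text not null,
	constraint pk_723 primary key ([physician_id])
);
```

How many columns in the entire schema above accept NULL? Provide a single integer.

procedures: 0 nullable (none — PK (procedure_id, duration, specialty) and explicit NOT NULL columns excluded).
insurers: 8 nullable (notes, insurer_id, cost, unit, duration, date, route, result — PK (room, bed) and explicit NOT NULL columns excluded).
patients: 5 nullable (mrn, unit, severity, specialty, status — PK (cost, patient_id, result) and explicit NOT NULL columns excluded).
physicians: 2 nullable (duration, bed — PK (physician_id) and explicit NOT NULL columns excluded).
Total: 0 + 8 + 5 + 2 = 15.

15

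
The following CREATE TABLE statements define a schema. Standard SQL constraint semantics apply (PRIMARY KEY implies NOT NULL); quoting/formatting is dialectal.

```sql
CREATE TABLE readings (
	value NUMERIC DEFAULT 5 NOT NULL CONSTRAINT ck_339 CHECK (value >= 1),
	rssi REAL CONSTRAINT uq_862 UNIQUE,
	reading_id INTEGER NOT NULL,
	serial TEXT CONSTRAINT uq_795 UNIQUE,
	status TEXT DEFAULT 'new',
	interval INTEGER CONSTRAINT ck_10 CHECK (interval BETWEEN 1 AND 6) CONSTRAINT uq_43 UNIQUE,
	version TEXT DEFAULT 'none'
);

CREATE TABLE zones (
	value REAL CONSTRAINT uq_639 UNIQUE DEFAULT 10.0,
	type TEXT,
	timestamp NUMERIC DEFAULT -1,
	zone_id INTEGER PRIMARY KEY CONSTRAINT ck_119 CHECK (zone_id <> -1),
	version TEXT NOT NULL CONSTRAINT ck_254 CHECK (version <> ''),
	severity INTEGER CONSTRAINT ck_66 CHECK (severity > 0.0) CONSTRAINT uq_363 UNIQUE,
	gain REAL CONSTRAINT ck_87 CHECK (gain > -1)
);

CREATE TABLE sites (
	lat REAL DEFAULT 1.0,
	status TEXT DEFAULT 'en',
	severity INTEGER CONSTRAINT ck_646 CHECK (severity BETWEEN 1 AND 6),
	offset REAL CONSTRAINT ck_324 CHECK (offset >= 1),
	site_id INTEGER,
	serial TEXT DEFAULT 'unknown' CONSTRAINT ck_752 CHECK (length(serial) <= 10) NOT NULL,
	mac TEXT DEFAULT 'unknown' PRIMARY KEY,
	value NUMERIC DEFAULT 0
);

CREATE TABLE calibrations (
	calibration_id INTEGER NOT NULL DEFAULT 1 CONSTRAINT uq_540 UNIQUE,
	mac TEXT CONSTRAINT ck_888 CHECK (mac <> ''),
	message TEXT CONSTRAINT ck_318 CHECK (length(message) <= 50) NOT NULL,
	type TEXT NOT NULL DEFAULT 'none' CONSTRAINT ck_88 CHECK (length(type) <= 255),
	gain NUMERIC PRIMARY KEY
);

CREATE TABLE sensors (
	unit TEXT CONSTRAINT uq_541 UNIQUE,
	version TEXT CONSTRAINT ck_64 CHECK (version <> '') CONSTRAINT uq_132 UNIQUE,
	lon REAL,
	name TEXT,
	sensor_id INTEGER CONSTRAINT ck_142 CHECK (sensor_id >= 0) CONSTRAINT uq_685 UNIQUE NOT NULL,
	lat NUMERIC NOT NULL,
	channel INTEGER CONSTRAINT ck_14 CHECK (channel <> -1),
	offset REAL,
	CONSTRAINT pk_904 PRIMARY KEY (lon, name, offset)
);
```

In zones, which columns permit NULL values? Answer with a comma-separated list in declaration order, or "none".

value, type, timestamp, severity, gain

- value: UNIQUE does not imply NOT NULL → nullable.
- type: no NOT NULL constraint applies → nullable.
- timestamp: DEFAULT only fills an omitted column; an explicit NULL is still allowed → nullable.
- zone_id: part of the PRIMARY KEY, which implies NOT NULL → not nullable.
- version: declared NOT NULL → not nullable.
- severity: CHECK does not forbid NULL (a CHECK constraint passes when its expression is NULL) → nullable.
- gain: CHECK does not forbid NULL (a CHECK constraint passes when its expression is NULL) → nullable.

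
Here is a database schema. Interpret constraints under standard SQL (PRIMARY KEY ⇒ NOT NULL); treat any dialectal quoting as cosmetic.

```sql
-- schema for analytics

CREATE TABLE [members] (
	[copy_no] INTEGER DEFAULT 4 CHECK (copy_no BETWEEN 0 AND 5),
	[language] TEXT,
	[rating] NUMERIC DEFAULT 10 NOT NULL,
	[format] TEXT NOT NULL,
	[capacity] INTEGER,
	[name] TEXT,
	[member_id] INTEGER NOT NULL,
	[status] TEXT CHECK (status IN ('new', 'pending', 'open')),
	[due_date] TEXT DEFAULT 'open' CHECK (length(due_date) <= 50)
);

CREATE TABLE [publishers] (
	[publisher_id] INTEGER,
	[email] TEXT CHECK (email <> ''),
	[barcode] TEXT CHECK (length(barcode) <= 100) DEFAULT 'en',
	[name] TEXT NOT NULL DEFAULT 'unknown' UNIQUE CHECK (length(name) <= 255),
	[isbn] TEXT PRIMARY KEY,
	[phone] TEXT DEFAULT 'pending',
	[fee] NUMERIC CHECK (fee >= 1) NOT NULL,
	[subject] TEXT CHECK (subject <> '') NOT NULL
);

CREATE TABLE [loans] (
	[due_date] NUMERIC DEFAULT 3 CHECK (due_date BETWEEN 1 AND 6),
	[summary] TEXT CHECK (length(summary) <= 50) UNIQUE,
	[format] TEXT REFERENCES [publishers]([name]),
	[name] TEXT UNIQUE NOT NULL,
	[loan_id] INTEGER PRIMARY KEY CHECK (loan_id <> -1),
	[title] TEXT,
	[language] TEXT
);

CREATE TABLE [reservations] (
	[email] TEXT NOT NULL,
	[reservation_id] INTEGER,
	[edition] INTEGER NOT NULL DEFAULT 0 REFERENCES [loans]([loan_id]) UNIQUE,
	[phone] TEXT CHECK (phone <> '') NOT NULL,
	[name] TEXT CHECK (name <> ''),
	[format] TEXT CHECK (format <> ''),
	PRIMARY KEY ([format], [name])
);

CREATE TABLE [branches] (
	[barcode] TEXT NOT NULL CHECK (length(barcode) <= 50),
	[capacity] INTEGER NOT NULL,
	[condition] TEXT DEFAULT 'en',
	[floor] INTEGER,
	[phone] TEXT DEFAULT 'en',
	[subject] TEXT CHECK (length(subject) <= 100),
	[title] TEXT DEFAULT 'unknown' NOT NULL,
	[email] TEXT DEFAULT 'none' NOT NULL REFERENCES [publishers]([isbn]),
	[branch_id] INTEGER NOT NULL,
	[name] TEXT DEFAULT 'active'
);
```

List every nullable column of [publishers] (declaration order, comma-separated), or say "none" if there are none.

publisher_id, email, barcode, phone

- publisher_id: no NOT NULL constraint applies → nullable.
- email: CHECK does not forbid NULL (a CHECK constraint passes when its expression is NULL) → nullable.
- barcode: CHECK does not forbid NULL (a CHECK constraint passes when its expression is NULL) → nullable.
- name: declared NOT NULL → not nullable.
- isbn: part of the PRIMARY KEY, which implies NOT NULL → not nullable.
- phone: DEFAULT only fills an omitted column; an explicit NULL is still allowed → nullable.
- fee: declared NOT NULL → not nullable.
- subject: declared NOT NULL → not nullable.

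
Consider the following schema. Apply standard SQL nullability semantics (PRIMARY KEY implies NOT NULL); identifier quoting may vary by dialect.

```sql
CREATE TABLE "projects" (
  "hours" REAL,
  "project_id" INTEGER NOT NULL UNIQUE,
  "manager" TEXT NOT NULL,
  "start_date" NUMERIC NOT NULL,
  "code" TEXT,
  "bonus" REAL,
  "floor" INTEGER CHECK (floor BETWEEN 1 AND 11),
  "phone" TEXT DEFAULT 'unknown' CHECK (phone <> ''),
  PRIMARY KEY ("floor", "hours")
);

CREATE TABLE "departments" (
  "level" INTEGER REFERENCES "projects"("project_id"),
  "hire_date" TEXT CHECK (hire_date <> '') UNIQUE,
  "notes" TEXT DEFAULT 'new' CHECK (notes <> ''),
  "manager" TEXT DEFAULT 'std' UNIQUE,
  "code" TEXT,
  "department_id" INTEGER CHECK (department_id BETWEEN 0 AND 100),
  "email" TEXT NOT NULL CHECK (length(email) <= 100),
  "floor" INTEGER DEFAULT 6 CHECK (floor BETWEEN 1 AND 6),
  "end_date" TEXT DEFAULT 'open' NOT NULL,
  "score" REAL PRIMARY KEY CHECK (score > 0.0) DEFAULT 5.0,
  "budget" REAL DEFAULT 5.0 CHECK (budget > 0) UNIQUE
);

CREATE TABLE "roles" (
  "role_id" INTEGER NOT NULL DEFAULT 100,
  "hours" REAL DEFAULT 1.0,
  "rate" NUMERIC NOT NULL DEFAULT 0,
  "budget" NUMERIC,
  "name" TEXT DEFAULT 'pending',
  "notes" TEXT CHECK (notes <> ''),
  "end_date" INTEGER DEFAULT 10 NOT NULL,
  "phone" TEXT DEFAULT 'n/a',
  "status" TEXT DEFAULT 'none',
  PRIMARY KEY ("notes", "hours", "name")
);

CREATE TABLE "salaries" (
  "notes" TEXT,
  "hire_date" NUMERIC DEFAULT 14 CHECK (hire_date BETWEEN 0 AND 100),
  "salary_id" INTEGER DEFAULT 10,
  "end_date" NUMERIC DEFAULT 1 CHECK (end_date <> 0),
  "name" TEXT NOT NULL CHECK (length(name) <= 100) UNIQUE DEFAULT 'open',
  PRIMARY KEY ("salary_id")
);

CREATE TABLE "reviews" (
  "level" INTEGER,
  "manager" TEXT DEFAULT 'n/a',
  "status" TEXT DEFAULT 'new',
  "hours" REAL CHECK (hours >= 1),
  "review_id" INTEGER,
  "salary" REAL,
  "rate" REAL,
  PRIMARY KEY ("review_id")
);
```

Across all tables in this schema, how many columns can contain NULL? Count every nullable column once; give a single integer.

projects: 3 nullable (code, bonus, phone — PK (floor, hours) and explicit NOT NULL columns excluded).
departments: 8 nullable (level, hire_date, notes, manager, code, department_id, floor, budget — PK (score) and explicit NOT NULL columns excluded).
roles: 3 nullable (budget, phone, status — PK (notes, hours, name) and explicit NOT NULL columns excluded).
salaries: 3 nullable (notes, hire_date, end_date — PK (salary_id) and explicit NOT NULL columns excluded).
reviews: 6 nullable (level, manager, status, hours, salary, rate — PK (review_id) and explicit NOT NULL columns excluded).
Total: 3 + 8 + 3 + 3 + 6 = 23.

23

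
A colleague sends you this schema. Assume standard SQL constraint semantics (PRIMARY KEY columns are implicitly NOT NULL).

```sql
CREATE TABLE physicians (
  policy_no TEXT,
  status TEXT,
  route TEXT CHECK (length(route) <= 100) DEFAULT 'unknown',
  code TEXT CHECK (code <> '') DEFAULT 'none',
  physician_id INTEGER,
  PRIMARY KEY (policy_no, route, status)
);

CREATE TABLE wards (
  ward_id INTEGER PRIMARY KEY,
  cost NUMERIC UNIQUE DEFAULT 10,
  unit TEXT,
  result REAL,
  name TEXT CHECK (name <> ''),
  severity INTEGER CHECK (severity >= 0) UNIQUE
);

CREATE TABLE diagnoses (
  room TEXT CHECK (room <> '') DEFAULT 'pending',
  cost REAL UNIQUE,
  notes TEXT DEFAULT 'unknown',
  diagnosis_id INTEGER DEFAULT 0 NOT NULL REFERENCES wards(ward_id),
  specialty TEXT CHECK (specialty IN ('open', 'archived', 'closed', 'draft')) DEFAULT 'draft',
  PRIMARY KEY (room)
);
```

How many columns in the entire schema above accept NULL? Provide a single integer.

10

physicians: 2 nullable (code, physician_id — PK (policy_no, route, status) and explicit NOT NULL columns excluded).
wards: 5 nullable (cost, unit, result, name, severity — PK (ward_id) and explicit NOT NULL columns excluded).
diagnoses: 3 nullable (cost, notes, specialty — PK (room) and explicit NOT NULL columns excluded).
Total: 2 + 5 + 3 = 10.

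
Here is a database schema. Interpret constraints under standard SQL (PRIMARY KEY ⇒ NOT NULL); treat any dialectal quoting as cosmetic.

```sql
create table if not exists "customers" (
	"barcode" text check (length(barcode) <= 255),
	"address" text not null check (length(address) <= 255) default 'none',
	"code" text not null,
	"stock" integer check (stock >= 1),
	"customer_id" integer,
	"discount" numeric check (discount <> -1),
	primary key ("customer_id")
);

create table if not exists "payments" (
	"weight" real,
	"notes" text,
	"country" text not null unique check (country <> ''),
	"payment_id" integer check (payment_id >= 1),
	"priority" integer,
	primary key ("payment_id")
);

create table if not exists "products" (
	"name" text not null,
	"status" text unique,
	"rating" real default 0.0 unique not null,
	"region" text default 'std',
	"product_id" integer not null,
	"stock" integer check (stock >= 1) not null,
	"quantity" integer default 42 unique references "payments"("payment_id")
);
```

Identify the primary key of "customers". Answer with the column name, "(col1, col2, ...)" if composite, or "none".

customer_id

customer_id is declared PRIMARY KEY as a table-level PRIMARY KEY clause.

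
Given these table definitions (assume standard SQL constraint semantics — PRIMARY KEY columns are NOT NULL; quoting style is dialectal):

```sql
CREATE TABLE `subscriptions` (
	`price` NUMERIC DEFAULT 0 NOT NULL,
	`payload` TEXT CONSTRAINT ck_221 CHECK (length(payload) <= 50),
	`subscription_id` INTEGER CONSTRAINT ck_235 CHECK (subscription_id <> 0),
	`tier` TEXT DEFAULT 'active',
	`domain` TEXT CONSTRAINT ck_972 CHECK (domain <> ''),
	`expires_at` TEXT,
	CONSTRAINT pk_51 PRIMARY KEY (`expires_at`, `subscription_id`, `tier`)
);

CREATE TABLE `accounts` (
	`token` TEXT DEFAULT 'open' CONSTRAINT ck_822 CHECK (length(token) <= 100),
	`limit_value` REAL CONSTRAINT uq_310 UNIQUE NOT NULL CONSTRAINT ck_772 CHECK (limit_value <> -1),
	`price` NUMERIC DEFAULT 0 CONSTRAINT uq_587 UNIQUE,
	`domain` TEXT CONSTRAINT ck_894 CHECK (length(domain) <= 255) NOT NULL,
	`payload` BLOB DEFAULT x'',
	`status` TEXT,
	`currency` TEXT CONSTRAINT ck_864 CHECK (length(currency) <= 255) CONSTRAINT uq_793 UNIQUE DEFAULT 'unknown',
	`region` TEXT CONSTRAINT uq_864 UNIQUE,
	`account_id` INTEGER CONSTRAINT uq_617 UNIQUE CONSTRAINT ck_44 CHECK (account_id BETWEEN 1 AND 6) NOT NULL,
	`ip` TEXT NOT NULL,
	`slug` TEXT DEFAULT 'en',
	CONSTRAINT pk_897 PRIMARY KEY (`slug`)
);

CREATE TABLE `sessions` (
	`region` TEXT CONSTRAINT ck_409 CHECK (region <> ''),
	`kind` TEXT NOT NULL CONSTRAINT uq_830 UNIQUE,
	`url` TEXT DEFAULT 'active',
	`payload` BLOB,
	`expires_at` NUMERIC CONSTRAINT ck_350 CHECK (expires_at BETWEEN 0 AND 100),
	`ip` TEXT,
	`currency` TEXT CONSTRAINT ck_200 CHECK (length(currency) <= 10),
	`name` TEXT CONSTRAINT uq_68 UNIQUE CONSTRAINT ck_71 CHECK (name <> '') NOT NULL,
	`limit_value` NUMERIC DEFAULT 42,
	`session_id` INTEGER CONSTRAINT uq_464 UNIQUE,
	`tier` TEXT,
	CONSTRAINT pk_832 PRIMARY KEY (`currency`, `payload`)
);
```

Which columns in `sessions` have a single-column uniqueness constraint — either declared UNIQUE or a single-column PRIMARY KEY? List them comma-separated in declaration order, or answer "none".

- region: no UNIQUE or single-column PK constraint.
- kind: declared UNIQUE → unique.
- url: no UNIQUE or single-column PK constraint.
- payload: part of a composite PRIMARY KEY — only the tuple is unique, not this column on its own.
- expires_at: no UNIQUE or single-column PK constraint.
- ip: no UNIQUE or single-column PK constraint.
- currency: part of a composite PRIMARY KEY — only the tuple is unique, not this column on its own.
- name: declared UNIQUE → unique.
- limit_value: no UNIQUE or single-column PK constraint.
- session_id: declared UNIQUE → unique.
- tier: no UNIQUE or single-column PK constraint.

kind, name, session_id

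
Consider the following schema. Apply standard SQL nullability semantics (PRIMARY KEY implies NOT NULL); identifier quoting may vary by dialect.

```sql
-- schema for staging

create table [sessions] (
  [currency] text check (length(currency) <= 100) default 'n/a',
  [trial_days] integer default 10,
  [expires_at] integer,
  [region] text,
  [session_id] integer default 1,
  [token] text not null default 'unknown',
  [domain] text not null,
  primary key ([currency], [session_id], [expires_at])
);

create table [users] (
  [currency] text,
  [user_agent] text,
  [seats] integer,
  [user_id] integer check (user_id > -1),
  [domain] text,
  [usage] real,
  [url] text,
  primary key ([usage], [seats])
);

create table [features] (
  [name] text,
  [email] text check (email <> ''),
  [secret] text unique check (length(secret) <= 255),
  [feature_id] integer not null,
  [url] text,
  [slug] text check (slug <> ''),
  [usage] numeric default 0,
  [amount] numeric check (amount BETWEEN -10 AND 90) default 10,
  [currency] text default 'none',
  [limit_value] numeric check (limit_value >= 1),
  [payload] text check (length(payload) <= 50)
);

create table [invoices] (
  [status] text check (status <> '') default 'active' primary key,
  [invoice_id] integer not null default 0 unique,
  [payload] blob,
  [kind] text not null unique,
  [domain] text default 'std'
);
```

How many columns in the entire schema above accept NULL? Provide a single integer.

sessions: 2 nullable (trial_days, region — PK (currency, session_id, expires_at) and explicit NOT NULL columns excluded).
users: 5 nullable (currency, user_agent, user_id, domain, url — PK (usage, seats) and explicit NOT NULL columns excluded).
features: 10 nullable (name, email, secret, url, slug, usage, amount, currency, limit_value, payload — PK none and explicit NOT NULL columns excluded).
invoices: 2 nullable (payload, domain — PK (status) and explicit NOT NULL columns excluded).
Total: 2 + 5 + 10 + 2 = 19.

19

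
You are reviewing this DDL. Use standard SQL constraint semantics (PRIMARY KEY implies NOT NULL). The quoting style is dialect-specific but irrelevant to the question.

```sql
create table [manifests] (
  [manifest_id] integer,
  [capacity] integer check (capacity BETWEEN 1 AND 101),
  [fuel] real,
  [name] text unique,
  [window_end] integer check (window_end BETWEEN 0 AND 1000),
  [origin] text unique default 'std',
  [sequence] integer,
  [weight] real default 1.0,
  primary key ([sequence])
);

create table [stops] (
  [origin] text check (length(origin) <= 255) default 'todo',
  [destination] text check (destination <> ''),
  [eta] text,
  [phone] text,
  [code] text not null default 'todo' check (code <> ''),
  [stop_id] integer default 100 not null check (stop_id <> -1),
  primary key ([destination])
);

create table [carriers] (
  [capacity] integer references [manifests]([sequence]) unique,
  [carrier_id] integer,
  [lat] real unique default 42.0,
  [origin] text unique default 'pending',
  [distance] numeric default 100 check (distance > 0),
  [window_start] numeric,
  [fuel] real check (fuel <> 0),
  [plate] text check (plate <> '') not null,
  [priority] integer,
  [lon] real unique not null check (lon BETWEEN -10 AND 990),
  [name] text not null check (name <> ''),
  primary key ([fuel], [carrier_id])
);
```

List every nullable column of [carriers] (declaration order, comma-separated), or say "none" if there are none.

capacity, lat, origin, distance, window_start, priority

- capacity: a foreign key column may be NULL unless separately constrained → nullable.
- carrier_id: part of the PRIMARY KEY, which implies NOT NULL → not nullable.
- lat: UNIQUE does not imply NOT NULL → nullable.
- origin: UNIQUE does not imply NOT NULL → nullable.
- distance: CHECK does not forbid NULL (a CHECK constraint passes when its expression is NULL) → nullable.
- window_start: no NOT NULL constraint applies → nullable.
- fuel: part of the PRIMARY KEY, which implies NOT NULL → not nullable.
- plate: declared NOT NULL → not nullable.
- priority: no NOT NULL constraint applies → nullable.
- lon: declared NOT NULL → not nullable.
- name: declared NOT NULL → not nullable.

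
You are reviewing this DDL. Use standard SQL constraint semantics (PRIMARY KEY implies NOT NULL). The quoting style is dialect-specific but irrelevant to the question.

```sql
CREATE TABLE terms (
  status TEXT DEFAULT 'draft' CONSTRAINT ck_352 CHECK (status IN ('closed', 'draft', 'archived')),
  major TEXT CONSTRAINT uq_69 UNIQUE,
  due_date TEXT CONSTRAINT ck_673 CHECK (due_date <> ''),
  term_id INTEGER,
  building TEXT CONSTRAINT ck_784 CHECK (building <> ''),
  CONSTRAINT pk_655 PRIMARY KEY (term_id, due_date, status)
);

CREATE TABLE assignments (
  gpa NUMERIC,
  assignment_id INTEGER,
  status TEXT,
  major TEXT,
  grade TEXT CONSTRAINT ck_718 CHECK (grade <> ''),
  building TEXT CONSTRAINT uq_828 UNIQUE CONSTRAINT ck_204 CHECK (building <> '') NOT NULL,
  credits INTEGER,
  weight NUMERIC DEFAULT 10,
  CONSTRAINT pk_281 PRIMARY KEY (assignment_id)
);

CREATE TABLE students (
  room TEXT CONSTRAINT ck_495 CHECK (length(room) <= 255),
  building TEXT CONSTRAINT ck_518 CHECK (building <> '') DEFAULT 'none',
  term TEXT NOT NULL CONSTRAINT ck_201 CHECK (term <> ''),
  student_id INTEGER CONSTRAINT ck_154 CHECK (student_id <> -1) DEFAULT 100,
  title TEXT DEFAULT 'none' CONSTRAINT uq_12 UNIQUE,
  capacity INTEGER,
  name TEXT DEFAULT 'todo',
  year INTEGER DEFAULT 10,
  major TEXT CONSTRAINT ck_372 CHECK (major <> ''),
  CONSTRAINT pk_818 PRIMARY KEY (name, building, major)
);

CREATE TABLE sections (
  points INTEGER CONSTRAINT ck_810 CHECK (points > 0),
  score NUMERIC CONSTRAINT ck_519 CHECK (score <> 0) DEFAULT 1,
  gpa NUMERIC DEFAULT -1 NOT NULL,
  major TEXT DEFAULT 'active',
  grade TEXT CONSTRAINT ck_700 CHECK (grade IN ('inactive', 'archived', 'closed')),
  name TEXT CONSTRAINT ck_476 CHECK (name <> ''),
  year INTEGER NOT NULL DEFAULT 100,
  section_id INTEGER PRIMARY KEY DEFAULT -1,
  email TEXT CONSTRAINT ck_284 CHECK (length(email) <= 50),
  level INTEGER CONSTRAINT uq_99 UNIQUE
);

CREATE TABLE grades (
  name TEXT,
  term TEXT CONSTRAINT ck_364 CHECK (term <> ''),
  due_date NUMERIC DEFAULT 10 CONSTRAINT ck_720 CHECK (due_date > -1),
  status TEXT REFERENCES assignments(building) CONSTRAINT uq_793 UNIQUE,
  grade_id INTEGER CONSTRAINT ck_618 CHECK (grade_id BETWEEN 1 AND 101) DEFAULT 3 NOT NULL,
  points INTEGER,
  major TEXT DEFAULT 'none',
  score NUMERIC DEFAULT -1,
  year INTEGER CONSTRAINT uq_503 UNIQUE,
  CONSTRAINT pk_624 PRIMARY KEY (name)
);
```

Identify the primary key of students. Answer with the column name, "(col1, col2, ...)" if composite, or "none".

A table-level PRIMARY KEY clause names 3 columns: name, building, major.
This is a composite key — the combination is unique, not each column individually.

(name, building, major)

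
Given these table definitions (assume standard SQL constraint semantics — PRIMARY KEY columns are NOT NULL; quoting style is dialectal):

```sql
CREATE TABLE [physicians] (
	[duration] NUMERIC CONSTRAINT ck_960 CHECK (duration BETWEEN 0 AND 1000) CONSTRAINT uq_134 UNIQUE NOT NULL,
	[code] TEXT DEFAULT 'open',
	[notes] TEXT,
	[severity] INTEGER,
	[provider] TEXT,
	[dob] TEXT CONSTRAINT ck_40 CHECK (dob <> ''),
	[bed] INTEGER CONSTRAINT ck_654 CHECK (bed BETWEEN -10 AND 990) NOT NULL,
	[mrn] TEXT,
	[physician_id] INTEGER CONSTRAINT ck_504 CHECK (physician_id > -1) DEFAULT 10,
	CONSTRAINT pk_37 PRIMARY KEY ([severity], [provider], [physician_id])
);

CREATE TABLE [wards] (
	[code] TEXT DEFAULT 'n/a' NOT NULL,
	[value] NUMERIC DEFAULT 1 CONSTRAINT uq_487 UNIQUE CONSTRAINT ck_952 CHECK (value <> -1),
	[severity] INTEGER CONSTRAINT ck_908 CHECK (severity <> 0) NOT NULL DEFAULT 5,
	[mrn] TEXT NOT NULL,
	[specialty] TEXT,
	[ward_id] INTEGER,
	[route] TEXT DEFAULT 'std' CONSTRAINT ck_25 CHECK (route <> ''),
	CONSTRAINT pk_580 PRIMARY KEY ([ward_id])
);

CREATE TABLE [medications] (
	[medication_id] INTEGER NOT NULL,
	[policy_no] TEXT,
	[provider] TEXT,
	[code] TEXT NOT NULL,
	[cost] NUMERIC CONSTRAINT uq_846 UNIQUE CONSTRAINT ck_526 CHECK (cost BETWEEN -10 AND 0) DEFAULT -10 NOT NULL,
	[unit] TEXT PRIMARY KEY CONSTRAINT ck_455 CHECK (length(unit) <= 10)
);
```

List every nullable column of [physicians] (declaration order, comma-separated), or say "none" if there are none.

- duration: declared NOT NULL → not nullable.
- code: DEFAULT only fills an omitted column; an explicit NULL is still allowed → nullable.
- notes: no NOT NULL constraint applies → nullable.
- severity: part of the PRIMARY KEY, which implies NOT NULL → not nullable.
- provider: part of the PRIMARY KEY, which implies NOT NULL → not nullable.
- dob: CHECK does not forbid NULL (a CHECK constraint passes when its expression is NULL) → nullable.
- bed: declared NOT NULL → not nullable.
- mrn: no NOT NULL constraint applies → nullable.
- physician_id: part of the PRIMARY KEY, which implies NOT NULL → not nullable.

code, notes, dob, mrn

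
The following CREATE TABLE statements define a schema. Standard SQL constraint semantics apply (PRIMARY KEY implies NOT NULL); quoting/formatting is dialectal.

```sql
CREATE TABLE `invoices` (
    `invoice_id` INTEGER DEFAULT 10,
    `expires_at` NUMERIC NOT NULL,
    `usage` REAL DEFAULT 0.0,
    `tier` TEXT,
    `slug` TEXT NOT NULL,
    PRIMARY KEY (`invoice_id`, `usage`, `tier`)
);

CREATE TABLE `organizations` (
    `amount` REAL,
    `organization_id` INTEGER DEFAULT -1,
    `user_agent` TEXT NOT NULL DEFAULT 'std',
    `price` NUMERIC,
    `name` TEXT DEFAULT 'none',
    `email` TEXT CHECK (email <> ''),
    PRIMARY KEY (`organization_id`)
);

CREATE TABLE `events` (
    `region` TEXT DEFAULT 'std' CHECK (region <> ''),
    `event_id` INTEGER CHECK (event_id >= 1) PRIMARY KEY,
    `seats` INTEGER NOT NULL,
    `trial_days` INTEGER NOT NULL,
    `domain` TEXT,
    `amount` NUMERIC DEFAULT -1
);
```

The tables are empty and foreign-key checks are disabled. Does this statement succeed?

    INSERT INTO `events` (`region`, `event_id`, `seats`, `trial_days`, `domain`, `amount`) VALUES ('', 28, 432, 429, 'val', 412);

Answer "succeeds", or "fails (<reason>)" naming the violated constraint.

The value '' for region violates CHECK (region <> '').

fails (CHECK on region)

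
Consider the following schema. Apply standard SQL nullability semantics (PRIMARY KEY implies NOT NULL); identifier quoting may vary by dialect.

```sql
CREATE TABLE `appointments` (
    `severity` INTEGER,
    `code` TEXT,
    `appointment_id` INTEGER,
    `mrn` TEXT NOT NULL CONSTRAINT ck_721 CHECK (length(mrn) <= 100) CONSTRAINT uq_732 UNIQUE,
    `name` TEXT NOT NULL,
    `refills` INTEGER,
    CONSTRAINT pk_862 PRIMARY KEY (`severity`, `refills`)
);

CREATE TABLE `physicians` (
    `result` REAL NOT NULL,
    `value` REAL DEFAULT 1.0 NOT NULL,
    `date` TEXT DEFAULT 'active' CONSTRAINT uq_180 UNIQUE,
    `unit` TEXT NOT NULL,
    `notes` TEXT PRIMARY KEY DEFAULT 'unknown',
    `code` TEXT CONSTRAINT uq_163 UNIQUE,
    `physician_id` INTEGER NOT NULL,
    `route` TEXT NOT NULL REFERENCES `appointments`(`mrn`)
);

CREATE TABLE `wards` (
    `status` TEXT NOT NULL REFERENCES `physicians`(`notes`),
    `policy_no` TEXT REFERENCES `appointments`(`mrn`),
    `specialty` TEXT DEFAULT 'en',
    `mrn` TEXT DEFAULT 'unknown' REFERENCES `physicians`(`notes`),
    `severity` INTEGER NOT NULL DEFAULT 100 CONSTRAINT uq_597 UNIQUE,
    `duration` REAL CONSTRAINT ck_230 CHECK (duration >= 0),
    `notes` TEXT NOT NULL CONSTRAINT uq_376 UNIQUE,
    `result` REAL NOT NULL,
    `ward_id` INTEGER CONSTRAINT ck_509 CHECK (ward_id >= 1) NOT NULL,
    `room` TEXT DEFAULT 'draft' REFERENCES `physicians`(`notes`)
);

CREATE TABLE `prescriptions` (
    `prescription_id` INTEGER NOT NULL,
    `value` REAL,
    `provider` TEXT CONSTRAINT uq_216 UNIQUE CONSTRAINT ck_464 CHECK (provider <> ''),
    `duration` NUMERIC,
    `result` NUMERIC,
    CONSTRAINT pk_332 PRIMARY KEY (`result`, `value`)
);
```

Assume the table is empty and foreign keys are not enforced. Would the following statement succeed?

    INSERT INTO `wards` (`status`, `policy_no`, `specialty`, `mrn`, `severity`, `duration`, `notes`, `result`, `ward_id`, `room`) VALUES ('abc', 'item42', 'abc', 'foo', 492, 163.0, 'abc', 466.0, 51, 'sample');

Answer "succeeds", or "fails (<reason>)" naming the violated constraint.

succeeds

NOT NULL columns: notes is supplied; result is supplied; severity is supplied; status is supplied; ward_id is supplied.
CHECK constraints: 163.0 satisfies (duration >= 0); 51 satisfies (ward_id >= 1).
No constraint is violated.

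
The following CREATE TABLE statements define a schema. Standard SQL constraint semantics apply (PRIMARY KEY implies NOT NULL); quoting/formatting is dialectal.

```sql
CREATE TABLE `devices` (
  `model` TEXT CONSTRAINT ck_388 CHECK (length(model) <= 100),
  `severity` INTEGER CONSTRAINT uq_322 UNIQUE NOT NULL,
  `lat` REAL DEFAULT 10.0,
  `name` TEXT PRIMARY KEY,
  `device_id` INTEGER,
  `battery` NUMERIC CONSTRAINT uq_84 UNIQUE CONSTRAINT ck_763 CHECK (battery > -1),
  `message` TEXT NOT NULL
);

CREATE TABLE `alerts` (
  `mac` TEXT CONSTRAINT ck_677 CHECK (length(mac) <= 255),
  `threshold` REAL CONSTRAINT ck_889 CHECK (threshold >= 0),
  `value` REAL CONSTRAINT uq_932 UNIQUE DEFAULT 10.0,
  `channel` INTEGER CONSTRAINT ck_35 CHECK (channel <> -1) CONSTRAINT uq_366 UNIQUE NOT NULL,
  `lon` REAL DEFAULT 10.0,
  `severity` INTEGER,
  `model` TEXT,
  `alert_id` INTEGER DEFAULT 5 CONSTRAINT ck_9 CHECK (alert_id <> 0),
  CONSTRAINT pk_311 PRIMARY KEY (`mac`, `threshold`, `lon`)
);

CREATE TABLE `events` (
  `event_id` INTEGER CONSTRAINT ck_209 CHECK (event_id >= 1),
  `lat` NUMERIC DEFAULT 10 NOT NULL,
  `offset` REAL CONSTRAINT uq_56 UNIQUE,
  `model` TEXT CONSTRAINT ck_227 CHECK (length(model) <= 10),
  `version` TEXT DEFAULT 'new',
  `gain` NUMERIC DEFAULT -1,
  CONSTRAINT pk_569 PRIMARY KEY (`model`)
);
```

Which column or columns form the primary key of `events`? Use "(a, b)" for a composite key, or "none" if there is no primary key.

model is declared PRIMARY KEY as a table-level PRIMARY KEY clause.

model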